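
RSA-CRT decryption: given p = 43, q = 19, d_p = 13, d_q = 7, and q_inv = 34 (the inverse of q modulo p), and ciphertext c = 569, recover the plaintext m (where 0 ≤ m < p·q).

m₁ = c^(d_p) mod p: c ≡ 10 (mod 43), and 10^13 mod 43 = 38.
m₂ = c^(d_q) mod q: c ≡ 18 (mod 19), and 18^7 mod 19 = 18.
h = q_inv·(m₁ − m₂) mod p = 34·(38 − 18) mod 43 = 35.
m = m₂ + h·q = 18 + 35·19 = 683.

683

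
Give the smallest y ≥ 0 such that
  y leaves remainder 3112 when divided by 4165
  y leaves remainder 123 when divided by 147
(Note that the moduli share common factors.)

gcd(4165, 147) = 49 and 49 | (123 − 3112), so the pair is consistent; merging gives y ≡ 11442 (mod 12495), where 12495 = lcm(4165, 147).
The solution is unique modulo lcm(4165, 147) = 12495.

11442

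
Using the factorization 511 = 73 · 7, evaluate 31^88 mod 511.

235

Mod 73: 31 ≡ 31; by Fermat, exponent reduces to 88 mod 72 = 16; 31^16 ≡ 16 (mod 73).
Mod 7: 31 ≡ 3; by Fermat, exponent reduces to 88 mod 6 = 4; 3^4 ≡ 4 (mod 7).
Combine by CRT: x ≡ 16 (mod 73), x ≡ 4 (mod 7) ⇒ x ≡ 235 (mod 511).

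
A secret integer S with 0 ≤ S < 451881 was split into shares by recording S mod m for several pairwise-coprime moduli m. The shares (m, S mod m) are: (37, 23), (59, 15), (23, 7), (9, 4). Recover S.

292360

Combine the congruences pairwise.
From S ≡ 23 (mod 37) write S = 23 + 37t. Substituting into S ≡ 15 (mod 59) gives 37t ≡ 51 (mod 59), and since 37⁻¹ ≡ 8 (mod 59), t ≡ 54. Hence S ≡ 23 + 37·54 = 2021 (mod 2183).
From S ≡ 2021 (mod 2183) write S = 2021 + 2183t. Substituting into S ≡ 7 (mod 23) gives 2183t ≡ 10 (mod 23), and since 21⁻¹ ≡ 11 (mod 23), t ≡ 18. Hence S ≡ 2021 + 2183·18 = 41315 (mod 50209).
From S ≡ 41315 (mod 50209) write S = 41315 + 50209t. Substituting into S ≡ 4 (mod 9) gives 50209t ≡ 8 (mod 9), and since 7⁻¹ ≡ 4 (mod 9), t ≡ 5. Hence S ≡ 41315 + 50209·5 = 292360 (mod 451881).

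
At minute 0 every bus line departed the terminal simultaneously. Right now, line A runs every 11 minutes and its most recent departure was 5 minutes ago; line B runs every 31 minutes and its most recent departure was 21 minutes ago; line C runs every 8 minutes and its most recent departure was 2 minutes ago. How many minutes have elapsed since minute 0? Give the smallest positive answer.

610

From t ≡ 5 (mod 11) write t = 5 + 11s. Substituting into t ≡ 21 (mod 31) gives 11s ≡ 16 (mod 31), and since 11⁻¹ ≡ 17 (mod 31), s ≡ 24. Hence t ≡ 5 + 11·24 = 269 (mod 341).
From t ≡ 269 (mod 341) write t = 269 + 341s. Substituting into t ≡ 2 (mod 8) gives 341s ≡ 5 (mod 8), and since 5⁻¹ ≡ 5 (mod 8), s ≡ 1. Hence t ≡ 269 + 341·1 = 610 (mod 2728).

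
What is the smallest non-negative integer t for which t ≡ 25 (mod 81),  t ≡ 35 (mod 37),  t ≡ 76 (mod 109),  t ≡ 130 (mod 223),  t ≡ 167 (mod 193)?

13172403409

From t ≡ 25 (mod 81) write t = 25 + 81s. Substituting into t ≡ 35 (mod 37) gives 81s ≡ 10 (mod 37), and since 7⁻¹ ≡ 16 (mod 37), s ≡ 12. Hence t ≡ 25 + 81·12 = 997 (mod 2997).
From t ≡ 997 (mod 2997) write t = 997 + 2997s. Substituting into t ≡ 76 (mod 109) gives 2997s ≡ 60 (mod 109), and since 54⁻¹ ≡ 107 (mod 109), s ≡ 98. Hence t ≡ 997 + 2997·98 = 294703 (mod 326673).
From t ≡ 294703 (mod 326673) write t = 294703 + 326673s. Substituting into t ≡ 130 (mod 223) gives 326673s ≡ 10 (mod 223), and since 201⁻¹ ≡ 152 (mod 223), s ≡ 182. Hence t ≡ 294703 + 326673·182 = 59749189 (mod 72848079).
From t ≡ 59749189 (mod 72848079) write t = 59749189 + 72848079s. Substituting into t ≡ 167 (mod 193) gives 72848079s ≡ 111 (mod 193), and since 36⁻¹ ≡ 59 (mod 193), s ≡ 180. Hence t ≡ 59749189 + 72848079·180 = 13172403409 (mod 14059679247).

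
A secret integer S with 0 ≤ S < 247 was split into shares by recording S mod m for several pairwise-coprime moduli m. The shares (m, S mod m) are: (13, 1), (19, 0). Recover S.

From S ≡ 1 (mod 13) write S = 1 + 13t. Substituting into S ≡ 0 (mod 19) gives 13t ≡ 18 (mod 19), and since 13⁻¹ ≡ 3 (mod 19), t ≡ 16. Hence S ≡ 1 + 13·16 = 209 (mod 247).

209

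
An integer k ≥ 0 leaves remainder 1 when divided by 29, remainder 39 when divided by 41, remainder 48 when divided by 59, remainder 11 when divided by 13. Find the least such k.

The moduli are pairwise coprime; N = 29·41·59·13 = 911963.
N/29 = 31447; 31447 ≡ 11 (mod 29); 11·8 ≡ 1, so inverse 8.
N/41 = 22243; 22243 ≡ 21 (mod 41); 21·2 ≡ 1, so inverse 2.
N/59 = 15457; 15457 ≡ 58 (mod 59); 58·58 ≡ 1, so inverse 58.
N/13 = 70151; 70151 ≡ 3 (mod 13); 3·9 ≡ 1, so inverse 9.
k ≡ 1·31447·8 + 39·22243·2 + 48·15457·58 + 11·70151·9 = 51963767.
51963767 mod 911963 = 893839.

893839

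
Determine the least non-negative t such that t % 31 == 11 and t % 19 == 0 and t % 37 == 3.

The moduli are pairwise coprime; N = 31·19·37 = 21793.
N/31 = 703; 703 ≡ 21 (mod 31); 21·3 ≡ 1, so inverse 3.
N/19 = 1147; 1147 ≡ 7 (mod 19); 7·11 ≡ 1, so inverse 11.
N/37 = 589; 589 ≡ 34 (mod 37); 34·12 ≡ 1, so inverse 12.
t ≡ 11·703·3 + 0·1147·11 + 3·589·12 = 44403.
44403 mod 21793 = 817.

817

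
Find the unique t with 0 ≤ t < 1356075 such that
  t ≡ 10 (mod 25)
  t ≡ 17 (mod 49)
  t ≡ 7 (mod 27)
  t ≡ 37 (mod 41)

350710

From t ≡ 10 (mod 25) write t = 10 + 25s. Substituting into t ≡ 17 (mod 49) gives 25s ≡ 7 (mod 49), and since 25⁻¹ ≡ 2 (mod 49), s ≡ 14. Hence t ≡ 10 + 25·14 = 360 (mod 1225).
From t ≡ 360 (mod 1225) write t = 360 + 1225s. Substituting into t ≡ 7 (mod 27) gives 1225s ≡ 25 (mod 27), and since 10⁻¹ ≡ 19 (mod 27), s ≡ 16. Hence t ≡ 360 + 1225·16 = 19960 (mod 33075).
From t ≡ 19960 (mod 33075) write t = 19960 + 33075s. Substituting into t ≡ 37 (mod 41) gives 33075s ≡ 3 (mod 41), and since 29⁻¹ ≡ 17 (mod 41), s ≡ 10. Hence t ≡ 19960 + 33075·10 = 350710 (mod 1356075).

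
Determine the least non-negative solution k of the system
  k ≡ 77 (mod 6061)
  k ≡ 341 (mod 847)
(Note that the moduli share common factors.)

gcd(6061, 847) = 11 and 11 | (341 − 77), so the pair is consistent; merging gives k ≡ 12199 (mod 466697), where 466697 = lcm(6061, 847).
The solution is unique modulo lcm(6061, 847) = 466697.

12199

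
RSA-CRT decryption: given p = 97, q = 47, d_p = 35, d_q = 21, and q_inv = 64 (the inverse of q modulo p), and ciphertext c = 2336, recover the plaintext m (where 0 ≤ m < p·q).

3519

m₁ = c^(d_p) mod p: c ≡ 8 (mod 97), and 8^35 mod 97 = 27.
m₂ = c^(d_q) mod q: c ≡ 33 (mod 47), and 33^21 mod 47 = 41.
h = q_inv·(m₁ − m₂) mod p = 64·(27 − 41) mod 97 = 74.
m = m₂ + h·q = 41 + 74·47 = 3519.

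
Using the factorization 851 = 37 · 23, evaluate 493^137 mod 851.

847

Mod 37: 493 ≡ 12; by Fermat, exponent reduces to 137 mod 36 = 29; 12^29 ≡ 33 (mod 37).
Mod 23: 493 ≡ 10; by Fermat, exponent reduces to 137 mod 22 = 5; 10^5 ≡ 19 (mod 23).
Combine by CRT: x ≡ 33 (mod 37), x ≡ 19 (mod 23) ⇒ x ≡ 847 (mod 851).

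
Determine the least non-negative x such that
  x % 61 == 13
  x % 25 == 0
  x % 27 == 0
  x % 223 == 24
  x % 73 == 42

334168200

The moduli are pairwise coprime; N = 61·25·27·223·73 = 670287825.
N/61 = 10988325; 10988325 ≡ 29 (mod 61); 29·40 ≡ 1, so inverse 40.
N/25 = 26811513; 26811513 ≡ 13 (mod 25); 13·2 ≡ 1, so inverse 2.
N/27 = 24825475; 24825475 ≡ 1 (mod 27), inverse 1.
N/223 = 3005775; 3005775 ≡ 181 (mod 223); 181·69 ≡ 1, so inverse 69.
N/73 = 9182025; 9182025 ≡ 12 (mod 73); 12·67 ≡ 1, so inverse 67.
x ≡ 13·10988325·40 + 0·26811513·2 + 0·24825475·1 + 24·3005775·69 + 42·9182025·67 = 36529710750.
36529710750 mod 670287825 = 334168200.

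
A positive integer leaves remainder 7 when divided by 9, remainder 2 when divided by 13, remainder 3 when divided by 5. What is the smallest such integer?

Combine the congruences pairwise.
From N ≡ 7 (mod 9) write N = 7 + 9t. Substituting into N ≡ 2 (mod 13) gives 9t ≡ 8 (mod 13), and since 9⁻¹ ≡ 3 (mod 13), t ≡ 11. Hence N ≡ 7 + 9·11 = 106 (mod 117).
From N ≡ 106 (mod 117) write N = 106 + 117t. Substituting into N ≡ 3 (mod 5) gives 117t ≡ 2 (mod 5), and since 2⁻¹ ≡ 3 (mod 5), t ≡ 1. Hence N ≡ 106 + 117·1 = 223 (mod 585).

223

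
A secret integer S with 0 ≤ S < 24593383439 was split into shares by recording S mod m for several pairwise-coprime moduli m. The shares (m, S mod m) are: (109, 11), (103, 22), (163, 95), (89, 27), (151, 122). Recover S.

The moduli are pairwise coprime; N = 109·103·163·89·151 = 24593383439.
N/109 = 225627371; 225627371 ≡ 96 (mod 109); 96·67 ≡ 1, so inverse 67.
N/103 = 238770713; 238770713 ≡ 27 (mod 103); 27·42 ≡ 1, so inverse 42.
N/163 = 150879653; 150879653 ≡ 7 (mod 163); 7·70 ≡ 1, so inverse 70.
N/89 = 276330151; 276330151 ≡ 14 (mod 89); 14·70 ≡ 1, so inverse 70.
N/151 = 162870089; 162870089 ≡ 130 (mod 151); 130·115 ≡ 1, so inverse 115.
S ≡ 11·225627371·67 + 22·238770713·42 + 95·150879653·70 + 27·276330151·70 + 122·162870089·115 = 4197592537749.
4197592537749 mod 24593383439 = 16717353119.

16717353119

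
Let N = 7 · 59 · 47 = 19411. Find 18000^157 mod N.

Mod 7: 18000 ≡ 3; by Fermat, exponent reduces to 157 mod 6 = 1; 3^1 ≡ 3 (mod 7).
Mod 59: 18000 ≡ 5; by Fermat, exponent reduces to 157 mod 58 = 41; 5^41 ≡ 41 (mod 59).
Mod 47: 18000 ≡ 46; by Fermat, exponent reduces to 157 mod 46 = 19; 46^19 ≡ 46 (mod 47).
Combine by CRT: x ≡ 3 (mod 7), x ≡ 41 (mod 59), x ≡ 46 (mod 47) ⇒ x ≡ 1221 (mod 19411).

1221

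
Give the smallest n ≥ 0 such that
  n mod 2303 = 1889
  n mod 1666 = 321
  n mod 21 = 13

176917

gcd(2303, 1666) = 49 and 49 | (321 − 1889), so the pair is consistent; merging gives n ≡ 20313 (mod 78302), where 78302 = lcm(2303, 1666).
gcd(78302, 21) = 7 and 7 | (13 − 20313), so the pair is consistent; merging gives n ≡ 176917 (mod 234906), where 234906 = lcm(78302, 21).
The solution is unique modulo lcm(2303, 1666, 21) = 234906.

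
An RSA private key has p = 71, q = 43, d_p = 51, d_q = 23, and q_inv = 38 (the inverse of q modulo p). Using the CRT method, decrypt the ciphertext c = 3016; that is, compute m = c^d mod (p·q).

122

m₁ = c^(d_p) mod p: c ≡ 34 (mod 71), and 34^51 mod 71 = 51.
m₂ = c^(d_q) mod q: c ≡ 6 (mod 43), and 6^23 mod 43 = 36.
h = q_inv·(m₁ − m₂) mod p = 38·(51 − 36) mod 71 = 2.
m = m₂ + h·q = 36 + 2·43 = 122.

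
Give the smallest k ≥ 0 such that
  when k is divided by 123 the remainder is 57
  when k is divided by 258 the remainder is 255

Combine the congruences pairwise.
gcd(123, 258) = 3 and 3 | (255 − 57), so the pair is consistent; merging gives k ≡ 1287 (mod 10578), where 10578 = lcm(123, 258).
The solution is unique modulo lcm(123, 258) = 10578.

1287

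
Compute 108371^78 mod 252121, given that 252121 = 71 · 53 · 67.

Mod 71: 108371 ≡ 25; by Fermat, exponent reduces to 78 mod 70 = 8; 25^8 ≡ 5 (mod 71).
Mod 53: 108371 ≡ 39; by Fermat, exponent reduces to 78 mod 52 = 26; 39^26 ≡ 52 (mod 53).
Mod 67: 108371 ≡ 32; by Fermat, exponent reduces to 78 mod 66 = 12; 32^12 ≡ 22 (mod 67).
Combine by CRT: x ≡ 5 (mod 71), x ≡ 52 (mod 53), x ≡ 22 (mod 67) ⇒ x ≡ 6253 (mod 252121).

6253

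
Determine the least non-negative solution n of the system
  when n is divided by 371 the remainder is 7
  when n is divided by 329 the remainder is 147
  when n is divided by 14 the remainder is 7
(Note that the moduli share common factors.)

24493

gcd(371, 329) = 7 and 7 | (147 − 7), so the pair is consistent; merging gives n ≡ 7056 (mod 17437), where 17437 = lcm(371, 329).
gcd(17437, 14) = 7 and 7 | (7 − 7056), so the pair is consistent; merging gives n ≡ 24493 (mod 34874), where 34874 = lcm(17437, 14).
The solution is unique modulo lcm(371, 329, 14) = 34874.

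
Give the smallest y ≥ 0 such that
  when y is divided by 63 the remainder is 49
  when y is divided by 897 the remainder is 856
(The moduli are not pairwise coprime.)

gcd(63, 897) = 3 and 3 | (856 − 49), so the pair is consistent; merging gives y ≡ 5341 (mod 18837), where 18837 = lcm(63, 897).
The solution is unique modulo lcm(63, 897) = 18837.

5341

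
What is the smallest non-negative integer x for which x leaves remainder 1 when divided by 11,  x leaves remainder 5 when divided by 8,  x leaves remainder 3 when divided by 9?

From x ≡ 1 (mod 11) write x = 1 + 11t. Substituting into x ≡ 5 (mod 8) gives 11t ≡ 4 (mod 8), and since 3⁻¹ ≡ 3 (mod 8), t ≡ 4. Hence x ≡ 1 + 11·4 = 45 (mod 88).
From x ≡ 45 (mod 88) write x = 45 + 88t. Substituting into x ≡ 3 (mod 9) gives 88t ≡ 3 (mod 9), and since 7⁻¹ ≡ 4 (mod 9), t ≡ 3. Hence x ≡ 45 + 88·3 = 309 (mod 792).

309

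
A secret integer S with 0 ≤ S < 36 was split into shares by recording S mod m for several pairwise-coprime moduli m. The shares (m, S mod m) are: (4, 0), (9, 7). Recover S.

16

From S ≡ 0 (mod 4) write S = 0 + 4t. Substituting into S ≡ 7 (mod 9) gives 4t ≡ 7 (mod 9), and since 4⁻¹ ≡ 7 (mod 9), t ≡ 4. Hence S ≡ 0 + 4·4 = 16 (mod 36).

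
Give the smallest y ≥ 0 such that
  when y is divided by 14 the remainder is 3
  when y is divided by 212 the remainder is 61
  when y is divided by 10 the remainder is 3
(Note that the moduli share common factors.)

gcd(14, 212) = 2 and 2 | (61 − 3), so the pair is consistent; merging gives y ≡ 1333 (mod 1484), where 1484 = lcm(14, 212).
gcd(1484, 10) = 2 and 2 | (3 − 1333), so the pair is consistent; merging gives y ≡ 1333 (mod 7420), where 7420 = lcm(1484, 10).
The solution is unique modulo lcm(14, 212, 10) = 7420.

1333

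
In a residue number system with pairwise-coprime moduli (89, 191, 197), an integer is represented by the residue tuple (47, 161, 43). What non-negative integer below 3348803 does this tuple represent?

The moduli are pairwise coprime; N = 89·191·197 = 3348803.
N/89 = 37627; 37627 ≡ 69 (mod 89); 69·40 ≡ 1, so inverse 40.
N/191 = 17533; 17533 ≡ 152 (mod 191); 152·142 ≡ 1, so inverse 142.
N/197 = 16999; 16999 ≡ 57 (mod 197); 57·159 ≡ 1, so inverse 159.
x ≡ 47·37627·40 + 161·17533·142 + 43·16999·159 = 587800369.
587800369 mod 3348803 = 1759844.

1759844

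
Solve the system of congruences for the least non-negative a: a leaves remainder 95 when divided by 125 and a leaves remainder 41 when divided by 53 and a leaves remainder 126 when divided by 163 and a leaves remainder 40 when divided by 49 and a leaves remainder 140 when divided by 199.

406740220

The moduli are pairwise coprime; N = 125·53·163·49·199 = 10529861125.
N/125 = 84238889; 84238889 ≡ 14 (mod 125); 14·9 ≡ 1, so inverse 9.
N/53 = 198676625; 198676625 ≡ 30 (mod 53); 30·23 ≡ 1, so inverse 23.
N/163 = 64600375; 64600375 ≡ 52 (mod 163); 52·116 ≡ 1, so inverse 116.
N/49 = 214895125; 214895125 ≡ 39 (mod 49); 39·44 ≡ 1, so inverse 44.
N/199 = 52913875; 52913875 ≡ 173 (mod 199); 173·176 ≡ 1, so inverse 176.
a ≡ 95·84238889·9 + 41·198676625·23 + 126·64600375·116 + 40·214895125·44 + 140·52913875·176 = 2885588688470.
2885588688470 mod 10529861125 = 406740220.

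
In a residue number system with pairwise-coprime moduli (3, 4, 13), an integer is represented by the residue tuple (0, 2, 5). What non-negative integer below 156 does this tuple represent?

The moduli are pairwise coprime; N = 3·4·13 = 156.
N/3 = 52; 52 ≡ 1 (mod 3), inverse 1.
N/4 = 39; 39 ≡ 3 (mod 4); 3·3 ≡ 1, so inverse 3.
N/13 = 12; 12 ≡ 12 (mod 13); 12·12 ≡ 1, so inverse 12.
x ≡ 0·52·1 + 2·39·3 + 5·12·12 = 954.
954 mod 156 = 18.

18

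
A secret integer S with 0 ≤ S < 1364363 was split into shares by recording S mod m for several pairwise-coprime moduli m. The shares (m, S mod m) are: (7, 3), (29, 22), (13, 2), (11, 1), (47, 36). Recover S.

From S ≡ 3 (mod 7) write S = 3 + 7t. Substituting into S ≡ 22 (mod 29) gives 7t ≡ 19 (mod 29), and since 7⁻¹ ≡ 25 (mod 29), t ≡ 11. Hence S ≡ 3 + 7·11 = 80 (mod 203).
From S ≡ 80 (mod 203) write S = 80 + 203t. Substituting into S ≡ 2 (mod 13) gives 203t ≡ 0 (mod 13), and since 8⁻¹ ≡ 5 (mod 13), t ≡ 0. Hence S ≡ 80 + 203·0 = 80 (mod 2639).
From S ≡ 80 (mod 2639) write S = 80 + 2639t. Substituting into S ≡ 1 (mod 11) gives 2639t ≡ 9 (mod 11), and since 10⁻¹ ≡ 10 (mod 11), t ≡ 2. Hence S ≡ 80 + 2639·2 = 5358 (mod 29029).
From S ≡ 5358 (mod 29029) write S = 5358 + 29029t. Substituting into S ≡ 36 (mod 47) gives 29029t ≡ 36 (mod 47), and since 30⁻¹ ≡ 11 (mod 47), t ≡ 20. Hence S ≡ 5358 + 29029·20 = 585938 (mod 1364363).

585938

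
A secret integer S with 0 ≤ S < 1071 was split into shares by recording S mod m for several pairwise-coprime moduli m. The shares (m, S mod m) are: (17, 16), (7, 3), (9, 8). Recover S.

Combine the congruences pairwise.
From S ≡ 16 (mod 17) write S = 16 + 17t. Substituting into S ≡ 3 (mod 7) gives 17t ≡ 1 (mod 7), and since 3⁻¹ ≡ 5 (mod 7), t ≡ 5. Hence S ≡ 16 + 17·5 = 101 (mod 119).
From S ≡ 101 (mod 119) write S = 101 + 119t. Substituting into S ≡ 8 (mod 9) gives 119t ≡ 6 (mod 9), and since 2⁻¹ ≡ 5 (mod 9), t ≡ 3. Hence S ≡ 101 + 119·3 = 458 (mod 1071).

458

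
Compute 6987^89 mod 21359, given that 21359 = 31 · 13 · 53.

8569

Mod 31: 6987 ≡ 12; by Fermat, exponent reduces to 89 mod 30 = 29; 12^29 ≡ 13 (mod 31).
Mod 13: 6987 ≡ 6; by Fermat, exponent reduces to 89 mod 12 = 5; 6^5 ≡ 2 (mod 13).
Mod 53: 6987 ≡ 44; by Fermat, exponent reduces to 89 mod 52 = 37; 44^37 ≡ 36 (mod 53).
Combine by CRT: x ≡ 13 (mod 31), x ≡ 2 (mod 13), x ≡ 36 (mod 53) ⇒ x ≡ 8569 (mod 21359).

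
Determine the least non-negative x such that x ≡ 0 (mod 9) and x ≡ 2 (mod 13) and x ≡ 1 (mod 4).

405

The moduli are pairwise coprime; N = 9·13·4 = 468.
N/9 = 52; 52 ≡ 7 (mod 9); 7·4 ≡ 1, so inverse 4.
N/13 = 36; 36 ≡ 10 (mod 13); 10·4 ≡ 1, so inverse 4.
N/4 = 117; 117 ≡ 1 (mod 4), inverse 1.
x ≡ 0·52·4 + 2·36·4 + 1·117·1 = 405.
405 mod 468 = 405.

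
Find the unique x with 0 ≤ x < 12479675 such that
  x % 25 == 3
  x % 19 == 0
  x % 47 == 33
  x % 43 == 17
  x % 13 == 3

The moduli are pairwise coprime; N = 25·19·47·43·13 = 12479675.
N/25 = 499187; 499187 ≡ 12 (mod 25); 12·23 ≡ 1, so inverse 23.
N/19 = 656825; 656825 ≡ 14 (mod 19); 14·15 ≡ 1, so inverse 15.
N/47 = 265525; 265525 ≡ 22 (mod 47); 22·15 ≡ 1, so inverse 15.
N/43 = 290225; 290225 ≡ 18 (mod 43); 18·12 ≡ 1, so inverse 12.
N/13 = 959975; 959975 ≡ 3 (mod 13); 3·9 ≡ 1, so inverse 9.
x ≡ 3·499187·23 + 0·656825·15 + 33·265525·15 + 17·290225·12 + 3·959975·9 = 251004003.
251004003 mod 12479675 = 1410503.

1410503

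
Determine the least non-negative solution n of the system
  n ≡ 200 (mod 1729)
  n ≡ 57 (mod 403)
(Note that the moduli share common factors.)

Combine the congruences pairwise.
gcd(1729, 403) = 13 and 13 | (57 − 200), so the pair is consistent; merging gives n ≡ 27864 (mod 53599), where 53599 = lcm(1729, 403).
The solution is unique modulo lcm(1729, 403) = 53599.

27864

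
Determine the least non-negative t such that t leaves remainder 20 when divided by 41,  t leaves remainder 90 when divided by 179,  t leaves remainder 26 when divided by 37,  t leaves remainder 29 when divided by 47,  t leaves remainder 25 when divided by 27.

29489803

Combine the congruences pairwise.
From t ≡ 20 (mod 41) write t = 20 + 41s. Substituting into t ≡ 90 (mod 179) gives 41s ≡ 70 (mod 179), and since 41⁻¹ ≡ 131 (mod 179), s ≡ 41. Hence t ≡ 20 + 41·41 = 1701 (mod 7339).
From t ≡ 1701 (mod 7339) write t = 1701 + 7339s. Substituting into t ≡ 26 (mod 37) gives 7339s ≡ 27 (mod 37), and since 13⁻¹ ≡ 20 (mod 37), s ≡ 22. Hence t ≡ 1701 + 7339·22 = 163159 (mod 271543).
From t ≡ 163159 (mod 271543) write t = 163159 + 271543s. Substituting into t ≡ 29 (mod 47) gives 271543s ≡ 7 (mod 47), and since 24⁻¹ ≡ 2 (mod 47), s ≡ 14. Hence t ≡ 163159 + 271543·14 = 3964761 (mod 12762521).
From t ≡ 3964761 (mod 12762521) write t = 3964761 + 12762521s. Substituting into t ≡ 25 (mod 27) gives 12762521s ≡ 25 (mod 27), and since 26⁻¹ ≡ 26 (mod 27), s ≡ 2. Hence t ≡ 3964761 + 12762521·2 = 29489803 (mod 344588067).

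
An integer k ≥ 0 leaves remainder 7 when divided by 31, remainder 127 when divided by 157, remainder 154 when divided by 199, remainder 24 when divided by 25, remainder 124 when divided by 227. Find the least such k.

The moduli are pairwise coprime; N = 31·157·199·25·227 = 5496424775.
N/31 = 177304025; 177304025 ≡ 21 (mod 31); 21·3 ≡ 1, so inverse 3.
N/157 = 35009075; 35009075 ≡ 116 (mod 157); 116·134 ≡ 1, so inverse 134.
N/199 = 27620225; 27620225 ≡ 20 (mod 199); 20·10 ≡ 1, so inverse 10.
N/25 = 219856991; 219856991 ≡ 16 (mod 25); 16·11 ≡ 1, so inverse 11.
N/227 = 24213325; 24213325 ≡ 143 (mod 227); 143·127 ≡ 1, so inverse 127.
k ≡ 7·177304025·3 + 127·35009075·134 + 154·27620225·10 + 24·219856991·11 + 124·24213325·127 = 1081396657099.
1081396657099 mod 5496424775 = 4097401199.

4097401199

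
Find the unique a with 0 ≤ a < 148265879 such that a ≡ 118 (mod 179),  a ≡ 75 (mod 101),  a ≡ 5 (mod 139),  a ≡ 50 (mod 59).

6858682

Combine the congruences pairwise.
From a ≡ 118 (mod 179) write a = 118 + 179t. Substituting into a ≡ 75 (mod 101) gives 179t ≡ 58 (mod 101), and since 78⁻¹ ≡ 79 (mod 101), t ≡ 37. Hence a ≡ 118 + 179·37 = 6741 (mod 18079).
From a ≡ 6741 (mod 18079) write a = 6741 + 18079t. Substituting into a ≡ 5 (mod 139) gives 18079t ≡ 75 (mod 139), and since 9⁻¹ ≡ 31 (mod 139), t ≡ 101. Hence a ≡ 6741 + 18079·101 = 1832720 (mod 2512981).
From a ≡ 1832720 (mod 2512981) write a = 1832720 + 2512981t. Substituting into a ≡ 50 (mod 59) gives 2512981t ≡ 47 (mod 59), and since 53⁻¹ ≡ 49 (mod 59), t ≡ 2. Hence a ≡ 1832720 + 2512981·2 = 6858682 (mod 148265879).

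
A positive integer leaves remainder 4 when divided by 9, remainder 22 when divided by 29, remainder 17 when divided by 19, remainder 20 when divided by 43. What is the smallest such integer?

From n ≡ 4 (mod 9) write n = 4 + 9t. Substituting into n ≡ 22 (mod 29) gives 9t ≡ 18 (mod 29), and since 9⁻¹ ≡ 13 (mod 29), t ≡ 2. Hence n ≡ 4 + 9·2 = 22 (mod 261).
From n ≡ 22 (mod 261) write n = 22 + 261t. Substituting into n ≡ 17 (mod 19) gives 261t ≡ 14 (mod 19), and since 14⁻¹ ≡ 15 (mod 19), t ≡ 1. Hence n ≡ 22 + 261·1 = 283 (mod 4959).
From n ≡ 283 (mod 4959) write n = 283 + 4959t. Substituting into n ≡ 20 (mod 43) gives 4959t ≡ 38 (mod 43), and since 14⁻¹ ≡ 40 (mod 43), t ≡ 15. Hence n ≡ 283 + 4959·15 = 74668 (mod 213237).

74668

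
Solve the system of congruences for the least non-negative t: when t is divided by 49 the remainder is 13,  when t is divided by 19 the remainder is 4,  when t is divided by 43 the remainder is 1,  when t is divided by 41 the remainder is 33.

846929

The moduli are pairwise coprime; N = 49·19·43·41 = 1641353.
N/49 = 33497; 33497 ≡ 30 (mod 49); 30·18 ≡ 1, so inverse 18.
N/19 = 86387; 86387 ≡ 13 (mod 19); 13·3 ≡ 1, so inverse 3.
N/43 = 38171; 38171 ≡ 30 (mod 43); 30·33 ≡ 1, so inverse 33.
N/41 = 40033; 40033 ≡ 17 (mod 41); 17·29 ≡ 1, so inverse 29.
t ≡ 13·33497·18 + 4·86387·3 + 1·38171·33 + 33·40033·29 = 48446166.
48446166 mod 1641353 = 846929.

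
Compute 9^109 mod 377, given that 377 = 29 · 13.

22

Mod 29: 9 ≡ 9; by Fermat, exponent reduces to 109 mod 28 = 25; 9^25 ≡ 22 (mod 29).
Mod 13: 9 ≡ 9; by Fermat, exponent reduces to 109 mod 12 = 1; 9^1 ≡ 9 (mod 13).
Combine by CRT: x ≡ 22 (mod 29), x ≡ 9 (mod 13) ⇒ x ≡ 22 (mod 377).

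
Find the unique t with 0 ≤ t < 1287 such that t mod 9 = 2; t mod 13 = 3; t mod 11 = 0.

The moduli are pairwise coprime; N = 9·13·11 = 1287.
N/9 = 143; 143 ≡ 8 (mod 9); 8·8 ≡ 1, so inverse 8.
N/13 = 99; 99 ≡ 8 (mod 13); 8·5 ≡ 1, so inverse 5.
N/11 = 117; 117 ≡ 7 (mod 11); 7·8 ≡ 1, so inverse 8.
t ≡ 2·143·8 + 3·99·5 + 0·117·8 = 3773.
3773 mod 1287 = 1199.

1199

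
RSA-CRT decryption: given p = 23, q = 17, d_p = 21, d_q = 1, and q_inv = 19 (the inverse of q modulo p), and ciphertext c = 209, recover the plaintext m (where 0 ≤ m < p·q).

311

m₁ = c^(d_p) mod p: c ≡ 2 (mod 23), and 2^21 mod 23 = 12.
m₂ = c^(d_q) mod q: c ≡ 5 (mod 17), and 5^1 mod 17 = 5.
h = q_inv·(m₁ − m₂) mod p = 19·(12 − 5) mod 23 = 18.
m = m₂ + h·q = 5 + 18·17 = 311.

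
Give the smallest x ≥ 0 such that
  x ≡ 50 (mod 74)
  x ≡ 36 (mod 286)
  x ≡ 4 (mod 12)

Combine the congruences pairwise.
gcd(74, 286) = 2 and 2 | (36 − 50), so the pair is consistent; merging gives x ≡ 1752 (mod 10582), where 10582 = lcm(74, 286).
gcd(10582, 12) = 2 and 2 | (4 − 1752), so the pair is consistent; merging gives x ≡ 44080 (mod 63492), where 63492 = lcm(10582, 12).
The solution is unique modulo lcm(74, 286, 12) = 63492.

44080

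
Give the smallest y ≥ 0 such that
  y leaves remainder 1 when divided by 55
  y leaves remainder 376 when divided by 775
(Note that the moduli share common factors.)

1926

gcd(55, 775) = 5 and 5 | (376 − 1), so the pair is consistent; merging gives y ≡ 1926 (mod 8525), where 8525 = lcm(55, 775).
The solution is unique modulo lcm(55, 775) = 8525.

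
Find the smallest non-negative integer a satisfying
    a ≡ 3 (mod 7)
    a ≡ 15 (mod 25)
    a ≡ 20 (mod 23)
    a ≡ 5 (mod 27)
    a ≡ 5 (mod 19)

548915

The moduli are pairwise coprime; N = 7·25·23·27·19 = 2064825.
N/7 = 294975; 294975 ≡ 2 (mod 7); 2·4 ≡ 1, so inverse 4.
N/25 = 82593; 82593 ≡ 18 (mod 25); 18·7 ≡ 1, so inverse 7.
N/23 = 89775; 89775 ≡ 6 (mod 23); 6·4 ≡ 1, so inverse 4.
N/27 = 76475; 76475 ≡ 11 (mod 27); 11·5 ≡ 1, so inverse 5.
N/19 = 108675; 108675 ≡ 14 (mod 19); 14·15 ≡ 1, so inverse 15.
a ≡ 3·294975·4 + 15·82593·7 + 20·89775·4 + 5·76475·5 + 5·108675·15 = 29456465.
29456465 mod 2064825 = 548915.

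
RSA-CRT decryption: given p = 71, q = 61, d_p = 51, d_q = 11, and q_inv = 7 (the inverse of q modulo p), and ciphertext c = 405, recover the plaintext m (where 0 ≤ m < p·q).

2276

m₁ = c^(d_p) mod p: c ≡ 50 (mod 71), and 50^51 mod 71 = 4.
m₂ = c^(d_q) mod q: c ≡ 39 (mod 61), and 39^11 mod 61 = 19.
h = q_inv·(m₁ − m₂) mod p = 7·(4 − 19) mod 71 = 37.
m = m₂ + h·q = 19 + 37·61 = 2276.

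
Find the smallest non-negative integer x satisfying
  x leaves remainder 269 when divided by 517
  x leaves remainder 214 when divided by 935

gcd(517, 935) = 11 and 11 | (214 − 269), so the pair is consistent; merging gives x ≡ 33874 (mod 43945), where 43945 = lcm(517, 935).
The solution is unique modulo lcm(517, 935) = 43945.

33874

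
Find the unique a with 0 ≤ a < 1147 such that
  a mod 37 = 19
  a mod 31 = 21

796

From a ≡ 19 (mod 37) write a = 19 + 37t. Substituting into a ≡ 21 (mod 31) gives 37t ≡ 2 (mod 31), and since 6⁻¹ ≡ 26 (mod 31), t ≡ 21. Hence a ≡ 19 + 37·21 = 796 (mod 1147).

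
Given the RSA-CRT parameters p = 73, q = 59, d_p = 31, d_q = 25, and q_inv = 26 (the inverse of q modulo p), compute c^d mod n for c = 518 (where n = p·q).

1782

m₁ = c^(d_p) mod p: c ≡ 7 (mod 73), and 7^31 mod 73 = 30.
m₂ = c^(d_q) mod q: c ≡ 46 (mod 59), and 46^25 mod 59 = 12.
h = q_inv·(m₁ − m₂) mod p = 26·(30 − 12) mod 73 = 30.
m = m₂ + h·q = 12 + 30·59 = 1782.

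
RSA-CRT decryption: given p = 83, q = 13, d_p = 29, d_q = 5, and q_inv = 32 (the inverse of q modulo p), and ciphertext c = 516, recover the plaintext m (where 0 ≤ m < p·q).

1043

m₁ = c^(d_p) mod p: c ≡ 18 (mod 83), and 18^29 mod 83 = 47.
m₂ = c^(d_q) mod q: c ≡ 9 (mod 13), and 9^5 mod 13 = 3.
h = q_inv·(m₁ − m₂) mod p = 32·(47 − 3) mod 83 = 80.
m = m₂ + h·q = 3 + 80·13 = 1043.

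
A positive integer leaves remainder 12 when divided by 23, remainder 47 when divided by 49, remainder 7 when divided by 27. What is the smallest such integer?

26899

From k ≡ 12 (mod 23) write k = 12 + 23t. Substituting into k ≡ 47 (mod 49) gives 23t ≡ 35 (mod 49), and since 23⁻¹ ≡ 32 (mod 49), t ≡ 42. Hence k ≡ 12 + 23·42 = 978 (mod 1127).
From k ≡ 978 (mod 1127) write k = 978 + 1127t. Substituting into k ≡ 7 (mod 27) gives 1127t ≡ 1 (mod 27), and since 20⁻¹ ≡ 23 (mod 27), t ≡ 23. Hence k ≡ 978 + 1127·23 = 26899 (mod 30429).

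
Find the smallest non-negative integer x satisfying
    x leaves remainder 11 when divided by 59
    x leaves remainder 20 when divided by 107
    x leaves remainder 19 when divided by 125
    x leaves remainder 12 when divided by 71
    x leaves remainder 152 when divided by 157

Combine the congruences pairwise.
From x ≡ 11 (mod 59) write x = 11 + 59t. Substituting into x ≡ 20 (mod 107) gives 59t ≡ 9 (mod 107), and since 59⁻¹ ≡ 78 (mod 107), t ≡ 60. Hence x ≡ 11 + 59·60 = 3551 (mod 6313).
From x ≡ 3551 (mod 6313) write x = 3551 + 6313t. Substituting into x ≡ 19 (mod 125) gives 6313t ≡ 93 (mod 125), and since 63⁻¹ ≡ 2 (mod 125), t ≡ 61. Hence x ≡ 3551 + 6313·61 = 388644 (mod 789125).
From x ≡ 388644 (mod 789125) write x = 388644 + 789125t. Substituting into x ≡ 12 (mod 71) gives 789125t ≡ 22 (mod 71), and since 31⁻¹ ≡ 55 (mod 71), t ≡ 3. Hence x ≡ 388644 + 789125·3 = 2756019 (mod 56027875).
From x ≡ 2756019 (mod 56027875) write x = 2756019 + 56027875t. Substituting into x ≡ 152 (mod 157) gives 56027875t ≡ 111 (mod 157), and since 70⁻¹ ≡ 83 (mod 157), t ≡ 107. Hence x ≡ 2756019 + 56027875·107 = 5997738644 (mod 8796376375).

5997738644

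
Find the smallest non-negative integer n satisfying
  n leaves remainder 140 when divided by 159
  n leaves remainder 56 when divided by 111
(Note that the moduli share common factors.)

4274

gcd(159, 111) = 3 and 3 | (56 − 140), so the pair is consistent; merging gives n ≡ 4274 (mod 5883), where 5883 = lcm(159, 111).
The solution is unique modulo lcm(159, 111) = 5883.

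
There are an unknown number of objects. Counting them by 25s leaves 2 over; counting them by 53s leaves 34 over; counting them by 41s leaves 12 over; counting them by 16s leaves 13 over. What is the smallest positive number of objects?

404477

The moduli are pairwise coprime; M = 25·53·41·16 = 869200.
M/25 = 34768; 34768 ≡ 18 (mod 25); 18·7 ≡ 1, so inverse 7.
M/53 = 16400; 16400 ≡ 23 (mod 53); 23·30 ≡ 1, so inverse 30.
M/41 = 21200; 21200 ≡ 3 (mod 41); 3·14 ≡ 1, so inverse 14.
M/16 = 54325; 54325 ≡ 5 (mod 16); 5·13 ≡ 1, so inverse 13.
N ≡ 2·34768·7 + 34·16400·30 + 12·21200·14 + 13·54325·13 = 29957277.
29957277 mod 869200 = 404477.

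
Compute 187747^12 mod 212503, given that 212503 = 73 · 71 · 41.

Mod 73: 187747 ≡ 64; 64^12 ≡ 1 (mod 73).
Mod 71: 187747 ≡ 23; 23^12 ≡ 20 (mod 71).
Mod 41: 187747 ≡ 8; 8^12 ≡ 18 (mod 41).
Combine by CRT: x ≡ 1 (mod 73), x ≡ 20 (mod 71), x ≡ 18 (mod 41) ⇒ x ≡ 106946 (mod 212503).

106946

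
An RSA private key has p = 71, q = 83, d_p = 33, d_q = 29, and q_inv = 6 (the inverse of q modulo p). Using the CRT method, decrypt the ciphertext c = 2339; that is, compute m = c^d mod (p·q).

m₁ = c^(d_p) mod p: c ≡ 67 (mod 71), and 67^33 mod 71 = 31.
m₂ = c^(d_q) mod q: c ≡ 15 (mod 83), and 15^29 mod 83 = 2.
h = q_inv·(m₁ − m₂) mod p = 6·(31 − 2) mod 71 = 32.
m = m₂ + h·q = 2 + 32·83 = 2658.

2658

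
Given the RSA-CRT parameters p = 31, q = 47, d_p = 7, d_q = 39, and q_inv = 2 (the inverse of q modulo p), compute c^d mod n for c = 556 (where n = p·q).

1453

m₁ = c^(d_p) mod p: c ≡ 29 (mod 31), and 29^7 mod 31 = 27.
m₂ = c^(d_q) mod q: c ≡ 39 (mod 47), and 39^39 mod 47 = 43.
h = q_inv·(m₁ − m₂) mod p = 2·(27 − 43) mod 31 = 30.
m = m₂ + h·q = 43 + 30·47 = 1453.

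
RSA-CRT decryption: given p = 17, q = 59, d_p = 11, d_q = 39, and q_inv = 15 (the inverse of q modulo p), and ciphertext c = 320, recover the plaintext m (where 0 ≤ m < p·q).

m₁ = c^(d_p) mod p: c ≡ 14 (mod 17), and 14^11 mod 17 = 10.
m₂ = c^(d_q) mod q: c ≡ 25 (mod 59), and 25^39 mod 59 = 16.
h = q_inv·(m₁ − m₂) mod p = 15·(10 − 16) mod 17 = 12.
m = m₂ + h·q = 16 + 12·59 = 724.

724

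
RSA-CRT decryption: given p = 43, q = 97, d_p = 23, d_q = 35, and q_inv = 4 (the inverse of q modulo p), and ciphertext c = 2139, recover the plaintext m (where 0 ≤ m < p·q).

m₁ = c^(d_p) mod p: c ≡ 32 (mod 43), and 32^23 mod 43 = 8.
m₂ = c^(d_q) mod q: c ≡ 5 (mod 97), and 5^35 mod 97 = 10.
h = q_inv·(m₁ − m₂) mod p = 4·(8 − 10) mod 43 = 35.
m = m₂ + h·q = 10 + 35·97 = 3405.

3405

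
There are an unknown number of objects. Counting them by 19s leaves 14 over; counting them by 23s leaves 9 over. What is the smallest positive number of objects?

147

From N ≡ 14 (mod 19) write N = 14 + 19t. Substituting into N ≡ 9 (mod 23) gives 19t ≡ 18 (mod 23), and since 19⁻¹ ≡ 17 (mod 23), t ≡ 7. Hence N ≡ 14 + 19·7 = 147 (mod 437).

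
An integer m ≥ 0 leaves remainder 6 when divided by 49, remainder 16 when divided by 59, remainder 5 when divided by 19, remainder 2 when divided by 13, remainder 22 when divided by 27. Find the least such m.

16524913

The moduli are pairwise coprime; N = 49·59·19·13·27 = 19280079.
N/49 = 393471; 393471 ≡ 1 (mod 49), inverse 1.
N/59 = 326781; 326781 ≡ 39 (mod 59); 39·56 ≡ 1, so inverse 56.
N/19 = 1014741; 1014741 ≡ 8 (mod 19); 8·12 ≡ 1, so inverse 12.
N/13 = 1483083; 1483083 ≡ 4 (mod 13); 4·10 ≡ 1, so inverse 10.
N/27 = 714077; 714077 ≡ 8 (mod 27); 8·17 ≡ 1, so inverse 17.
m ≡ 6·393471·1 + 16·326781·56 + 5·1014741·12 + 2·1483083·10 + 22·714077·17 = 652767520.
652767520 mod 19280079 = 16524913.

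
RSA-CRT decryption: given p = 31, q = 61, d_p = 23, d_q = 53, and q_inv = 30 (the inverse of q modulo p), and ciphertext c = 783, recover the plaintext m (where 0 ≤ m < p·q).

m₁ = c^(d_p) mod p: c ≡ 8 (mod 31), and 8^23 mod 31 = 16.
m₂ = c^(d_q) mod q: c ≡ 51 (mod 61), and 51^53 mod 61 = 7.
h = q_inv·(m₁ − m₂) mod p = 30·(16 − 7) mod 31 = 22.
m = m₂ + h·q = 7 + 22·61 = 1349.

1349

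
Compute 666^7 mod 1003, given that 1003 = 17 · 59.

45

Mod 17: 666 ≡ 3; 3^7 ≡ 11 (mod 17).
Mod 59: 666 ≡ 17; 17^7 ≡ 45 (mod 59).
Combine by CRT: x ≡ 11 (mod 17), x ≡ 45 (mod 59) ⇒ x ≡ 45 (mod 1003).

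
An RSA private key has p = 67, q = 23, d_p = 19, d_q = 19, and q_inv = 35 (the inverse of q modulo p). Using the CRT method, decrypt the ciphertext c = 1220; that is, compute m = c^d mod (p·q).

m₁ = c^(d_p) mod p: c ≡ 14 (mod 67), and 14^19 mod 67 = 22.
m₂ = c^(d_q) mod q: c ≡ 1 (mod 23), and 1^19 mod 23 = 1.
h = q_inv·(m₁ − m₂) mod p = 35·(22 − 1) mod 67 = 65.
m = m₂ + h·q = 1 + 65·23 = 1496.

1496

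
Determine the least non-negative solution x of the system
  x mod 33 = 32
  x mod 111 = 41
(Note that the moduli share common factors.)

263

Combine the congruences pairwise.
gcd(33, 111) = 3 and 3 | (41 − 32), so the pair is consistent; merging gives x ≡ 263 (mod 1221), where 1221 = lcm(33, 111).
The solution is unique modulo lcm(33, 111) = 1221.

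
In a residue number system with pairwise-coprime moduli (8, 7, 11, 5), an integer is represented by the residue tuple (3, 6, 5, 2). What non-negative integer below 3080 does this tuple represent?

The moduli are pairwise coprime; N = 8·7·11·5 = 3080.
N/8 = 385; 385 ≡ 1 (mod 8), inverse 1.
N/7 = 440; 440 ≡ 6 (mod 7); 6·6 ≡ 1, so inverse 6.
N/11 = 280; 280 ≡ 5 (mod 11); 5·9 ≡ 1, so inverse 9.
N/5 = 616; 616 ≡ 1 (mod 5), inverse 1.
x ≡ 3·385·1 + 6·440·6 + 5·280·9 + 2·616·1 = 30827.
30827 mod 3080 = 27.

27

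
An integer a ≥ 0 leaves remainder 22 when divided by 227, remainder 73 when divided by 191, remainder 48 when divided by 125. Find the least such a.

The moduli are pairwise coprime; N = 227·191·125 = 5419625.
N/227 = 23875; 23875 ≡ 40 (mod 227); 40·210 ≡ 1, so inverse 210.
N/191 = 28375; 28375 ≡ 107 (mod 191); 107·25 ≡ 1, so inverse 25.
N/125 = 43357; 43357 ≡ 107 (mod 125); 107·118 ≡ 1, so inverse 118.
a ≡ 22·23875·210 + 73·28375·25 + 48·43357·118 = 407660923.
407660923 mod 5419625 = 1189048.

1189048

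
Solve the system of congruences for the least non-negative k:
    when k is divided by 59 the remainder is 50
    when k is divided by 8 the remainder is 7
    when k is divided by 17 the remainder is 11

The moduli are pairwise coprime; N = 59·8·17 = 8024.
N/59 = 136; 136 ≡ 18 (mod 59); 18·23 ≡ 1, so inverse 23.
N/8 = 1003; 1003 ≡ 3 (mod 8); 3·3 ≡ 1, so inverse 3.
N/17 = 472; 472 ≡ 13 (mod 17); 13·4 ≡ 1, so inverse 4.
k ≡ 50·136·23 + 7·1003·3 + 11·472·4 = 198231.
198231 mod 8024 = 5655.

5655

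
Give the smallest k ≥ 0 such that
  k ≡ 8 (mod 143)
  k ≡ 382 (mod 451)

gcd(143, 451) = 11 and 11 | (382 − 8), so the pair is consistent; merging gives k ≡ 4441 (mod 5863), where 5863 = lcm(143, 451).
The solution is unique modulo lcm(143, 451) = 5863.

4441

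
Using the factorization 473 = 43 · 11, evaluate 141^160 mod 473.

Mod 43: 141 ≡ 12; by Fermat, exponent reduces to 160 mod 42 = 34; 12^34 ≡ 40 (mod 43).
Mod 11: 141 ≡ 9; since 10 | 160, by Fermat 9^160 ≡ 1 (mod 11).
Combine by CRT: x ≡ 40 (mod 43), x ≡ 1 (mod 11) ⇒ x ≡ 298 (mod 473).

298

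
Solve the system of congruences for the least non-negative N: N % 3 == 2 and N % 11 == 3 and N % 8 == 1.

From N ≡ 2 (mod 3) write N = 2 + 3t. Substituting into N ≡ 3 (mod 11) gives 3t ≡ 1 (mod 11), and since 3⁻¹ ≡ 4 (mod 11), t ≡ 4. Hence N ≡ 2 + 3·4 = 14 (mod 33).
From N ≡ 14 (mod 33) write N = 14 + 33t. Substituting into N ≡ 1 (mod 8) gives 33t ≡ 3 (mod 8), and since 1⁻¹ ≡ 1 (mod 8), t ≡ 3. Hence N ≡ 14 + 33·3 = 113 (mod 264).

113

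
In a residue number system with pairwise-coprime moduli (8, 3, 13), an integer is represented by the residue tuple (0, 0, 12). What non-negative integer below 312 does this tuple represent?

The moduli are pairwise coprime; N = 8·3·13 = 312.
N/8 = 39; 39 ≡ 7 (mod 8); 7·7 ≡ 1, so inverse 7.
N/3 = 104; 104 ≡ 2 (mod 3); 2·2 ≡ 1, so inverse 2.
N/13 = 24; 24 ≡ 11 (mod 13); 11·6 ≡ 1, so inverse 6.
x ≡ 0·39·7 + 0·104·2 + 12·24·6 = 1728.
1728 mod 312 = 168.

168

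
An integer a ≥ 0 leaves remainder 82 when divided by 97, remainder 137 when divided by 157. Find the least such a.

13953

From a ≡ 82 (mod 97) write a = 82 + 97t. Substituting into a ≡ 137 (mod 157) gives 97t ≡ 55 (mod 157), and since 97⁻¹ ≡ 34 (mod 157), t ≡ 143. Hence a ≡ 82 + 97·143 = 13953 (mod 15229).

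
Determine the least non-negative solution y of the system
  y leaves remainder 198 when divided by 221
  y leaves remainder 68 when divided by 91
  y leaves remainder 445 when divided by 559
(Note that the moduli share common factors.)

gcd(221, 91) = 13 and 13 | (68 − 198), so the pair is consistent; merging gives y ≡ 1524 (mod 1547), where 1547 = lcm(221, 91).
gcd(1547, 559) = 13 and 13 | (445 − 1524), so the pair is consistent; merging gives y ≡ 7712 (mod 66521), where 66521 = lcm(1547, 559).
The solution is unique modulo lcm(221, 91, 559) = 66521.

7712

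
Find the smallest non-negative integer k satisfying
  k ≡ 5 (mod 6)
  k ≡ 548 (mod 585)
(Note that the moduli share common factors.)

1133

gcd(6, 585) = 3 and 3 | (548 − 5), so the pair is consistent; merging gives k ≡ 1133 (mod 1170), where 1170 = lcm(6, 585).
The solution is unique modulo lcm(6, 585) = 1170.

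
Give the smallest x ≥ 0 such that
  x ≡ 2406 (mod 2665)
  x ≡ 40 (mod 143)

21061

gcd(2665, 143) = 13 and 13 | (40 − 2406), so the pair is consistent; merging gives x ≡ 21061 (mod 29315), where 29315 = lcm(2665, 143).
The solution is unique modulo lcm(2665, 143) = 29315.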